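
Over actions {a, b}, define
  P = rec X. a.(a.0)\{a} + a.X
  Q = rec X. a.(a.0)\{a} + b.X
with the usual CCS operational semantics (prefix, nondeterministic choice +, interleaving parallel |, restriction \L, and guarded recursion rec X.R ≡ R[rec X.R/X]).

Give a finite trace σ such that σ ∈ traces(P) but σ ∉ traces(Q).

P's transition system — 2 states:
  s0 = rec X. a.(a.0)\{a} + a.X has moves --a--▸ s0, --a--▸ s1
  s1 = (a.0)\{a} has moves (no moves)
Q's transition system — 2 states:
  t0 = rec X. a.(a.0)\{a} + b.X has moves --a--▸ t1, --b--▸ t0
  t1 = (a.0)\{a} has moves (no moves)
Executing aa from P (initial set {s0}):
  after a @ step 1: {s0, s1}
  after a @ step 2: {s0, s1}
  P completes σ.
Executing aa from Q (initial set {t0}):
  after a @ step 1: {t1}
  after a @ step 2: ∅ (Q stuck)

aa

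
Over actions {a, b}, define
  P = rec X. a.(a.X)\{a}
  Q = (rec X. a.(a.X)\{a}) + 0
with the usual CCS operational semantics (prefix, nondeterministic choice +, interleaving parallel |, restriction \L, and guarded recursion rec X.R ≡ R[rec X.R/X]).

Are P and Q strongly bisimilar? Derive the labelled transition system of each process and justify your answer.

P ~ Q

LTS(P): 2 reachable states
  u0 = rec X. a.(a.X)\{a} :: ··a··> u1
  u1 = (a.(rec X. a.(a.X)\{a}))\{a} :: ·
LTS(Q): 2 reachable states
  v0 = (rec X. a.(a.X)\{a}) + 0 :: ··a··> v1
  v1 = (a.(rec X. a.(a.X)\{a}))\{a} :: ·
Coarsest stable partition (strong bisimilarity classes):
  B0 = {u0, v0}
  B1 = {u1, v1}
u0 ∈ B0, v0 ∈ B0 → same block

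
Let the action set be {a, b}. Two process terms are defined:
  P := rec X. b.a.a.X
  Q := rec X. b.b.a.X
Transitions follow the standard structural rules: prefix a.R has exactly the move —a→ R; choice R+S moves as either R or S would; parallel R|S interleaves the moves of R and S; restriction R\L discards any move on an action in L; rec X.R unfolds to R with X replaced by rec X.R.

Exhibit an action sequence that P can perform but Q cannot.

ba

Reachable graph of P (3 states):
  p0 = rec X. b.a.a.X :: ··b··> p1
  p1 = a.a.(rec X. b.a.a.X) :: ··a··> p2
  p2 = a.(rec X. b.a.a.X) :: ··a··> p0
Reachable graph of Q (3 states):
  q0 = rec X. b.b.a.X :: ··b··> q1
  q1 = b.a.(rec X. b.b.a.X) :: ··b··> q2
  q2 = a.(rec X. b.b.a.X) :: ··a··> q0
Run σ = ⟨ba⟩ on P: start {p0}
  [1] b ⇒ {p1}
  [2] a ⇒ {p2}
  P completes σ.
Run σ = ⟨ba⟩ on Q: start {q0}
  [1] b ⇒ {q1}
  [2] a ⇒ ∅  — Q cannot continue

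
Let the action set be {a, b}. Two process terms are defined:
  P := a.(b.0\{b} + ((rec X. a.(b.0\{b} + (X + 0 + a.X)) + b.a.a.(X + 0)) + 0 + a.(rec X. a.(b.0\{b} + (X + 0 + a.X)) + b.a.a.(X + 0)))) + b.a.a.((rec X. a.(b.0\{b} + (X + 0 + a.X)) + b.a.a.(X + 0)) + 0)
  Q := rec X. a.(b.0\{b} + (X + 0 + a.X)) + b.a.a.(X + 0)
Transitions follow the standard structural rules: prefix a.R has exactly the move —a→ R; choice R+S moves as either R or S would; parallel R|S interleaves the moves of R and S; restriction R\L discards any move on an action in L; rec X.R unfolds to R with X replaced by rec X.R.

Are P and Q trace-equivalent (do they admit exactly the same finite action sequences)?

P's transition system — 7 states:
  p0 = a.(b.0\{b} + ((rec X. a.(b.0\{b} + (X + 0 + a.X)) + b.a.a.(X + 0)) + 0 + a.(rec X. a.(b.0\{b} + (X + 0 + a.X)) + b.a.a.(X + 0)))) + b.a.a.((rec X. a.(b.0\{b} + (X + 0 + a.X)) + b.a.a.(X + 0)) + 0) ⊢ —a→ p1, —b→ p2
  p1 = b.0\{b} + ((rec X. a.(b.0\{b} + (X + 0 + a.X)) + b.a.a.(X + 0)) + 0 + a.(rec X. a.(b.0\{b} + (X + 0 + a.X)) + b.a.a.(X + 0))) ⊢ —a→ p1, —a→ p3, —b→ p2, —b→ p4
  p2 = a.a.((rec X. a.(b.0\{b} + (X + 0 + a.X)) + b.a.a.(X + 0)) + 0) ⊢ —a→ p5
  p3 = rec X. a.(b.0\{b} + (X + 0 + a.X)) + b.a.a.(X + 0) ⊢ —a→ p1, —b→ p2
  p4 = 0\{b} ⊢ deadlocked
  p5 = a.((rec X. a.(b.0\{b} + (X + 0 + a.X)) + b.a.a.(X + 0)) + 0) ⊢ —a→ p6
  p6 = (rec X. a.(b.0\{b} + (X + 0 + a.X)) + b.a.a.(X + 0)) + 0 ⊢ —a→ p1, —b→ p2
Q's transition system — 6 states:
  q0 = rec X. a.(b.0\{b} + (X + 0 + a.X)) + b.a.a.(X + 0) ⊢ —a→ q1, —b→ q2
  q1 = b.0\{b} + ((rec X. a.(b.0\{b} + (X + 0 + a.X)) + b.a.a.(X + 0)) + 0 + a.(rec X. a.(b.0\{b} + (X + 0 + a.X)) + b.a.a.(X + 0))) ⊢ —a→ q0, —a→ q1, —b→ q2, —b→ q3
  q2 = a.a.((rec X. a.(b.0\{b} + (X + 0 + a.X)) + b.a.a.(X + 0)) + 0) ⊢ —a→ q4
  q3 = 0\{b} ⊢ deadlocked
  q4 = a.((rec X. a.(b.0\{b} + (X + 0 + a.X)) + b.a.a.(X + 0)) + 0) ⊢ —a→ q5
  q5 = (rec X. a.(b.0\{b} + (X + 0 + a.X)) + b.a.a.(X + 0)) + 0 ⊢ —a→ q1, —b→ q2
Bisimilarity quotient blocks:
  B0 = {p0, p3, p6, q0, q5}
  B1 = {p1, q1}
  B2 = {p2, q2}
  B3 = {p5, q4}
  B4 = {p4, q3}
p0 ∈ B0, q0 ∈ B0 → same block
Bisimilar ⇒ trace-equivalent.

YES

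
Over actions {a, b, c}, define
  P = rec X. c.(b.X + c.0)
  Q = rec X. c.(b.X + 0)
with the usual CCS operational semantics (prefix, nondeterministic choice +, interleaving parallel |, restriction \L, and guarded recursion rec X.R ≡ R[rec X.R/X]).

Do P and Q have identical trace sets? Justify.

trace-distinct — witness ⟨cc⟩

Reachable graph of P (3 states):
  p0 = rec X. c.(b.X + c.0) | -c-> p1
  p1 = b.(rec X. c.(b.X + c.0)) + c.0 | -b-> p0, -c-> p2
  p2 = 0 | ·
Reachable graph of Q (2 states):
  q0 = rec X. c.(b.X + 0) | -c-> q1
  q1 = b.(rec X. c.(b.X + 0)) + 0 | -b-> q0
Trace ⟨cc⟩ through P, begin at {p0}:
  after c @ step 1: {p1}
  after c @ step 2: {p2}
  P completes σ.
Trace ⟨cc⟩ through Q, begin at {q0}:
  after c @ step 1: {q1}
  after c @ step 2: no successor for Q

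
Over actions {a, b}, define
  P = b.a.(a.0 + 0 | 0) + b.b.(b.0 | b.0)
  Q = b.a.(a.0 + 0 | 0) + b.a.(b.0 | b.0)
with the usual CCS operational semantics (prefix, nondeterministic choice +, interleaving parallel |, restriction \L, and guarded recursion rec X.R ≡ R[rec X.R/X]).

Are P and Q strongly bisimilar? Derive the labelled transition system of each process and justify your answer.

P ≁ Q

P's transition system — 9 states:
  p0 = b.a.(a.0 + 0 | 0) + b.b.(b.0 | b.0) :: --b--▸ p1, --b--▸ p2
  p1 = a.(a.0 + 0 | 0) :: --a--▸ p3
  p2 = b.(b.0 | b.0) :: --b--▸ p4
  p3 = a.0 + 0 | 0 :: --a--▸ p5
  p4 = b.0 | b.0 :: --b--▸ p6, --b--▸ p7
  p5 = 0 :: deadlocked
  p6 = 0 | b.0 :: --b--▸ p8
  p7 = b.0 | 0 :: --b--▸ p8
  p8 = 0 | 0 :: deadlocked
Q's transition system — 9 states:
  q0 = b.a.(a.0 + 0 | 0) + b.a.(b.0 | b.0) :: --b--▸ q1, --b--▸ q2
  q1 = a.(a.0 + 0 | 0) :: --a--▸ q3
  q2 = a.(b.0 | b.0) :: --a--▸ q4
  q3 = a.0 + 0 | 0 :: --a--▸ q5
  q4 = b.0 | b.0 :: --b--▸ q6, --b--▸ q7
  q5 = 0 :: deadlocked
  q6 = 0 | b.0 :: --b--▸ q8
  q7 = b.0 | 0 :: --b--▸ q8
  q8 = 0 | 0 :: deadlocked
Coarsest stable partition (strong bisimilarity classes):
  B0 = {p0}
  B1 = {p2}
  B2 = {p4, q4}
  B3 = {p6, p7, q6, q7}
  B4 = {p5, p8, q5, q8}
  B5 = {p1, q1}
  B6 = {p3, q3}
  B7 = {q0}
  B8 = {q2}
p0 ∈ B0, q0 ∈ B7 → different blocks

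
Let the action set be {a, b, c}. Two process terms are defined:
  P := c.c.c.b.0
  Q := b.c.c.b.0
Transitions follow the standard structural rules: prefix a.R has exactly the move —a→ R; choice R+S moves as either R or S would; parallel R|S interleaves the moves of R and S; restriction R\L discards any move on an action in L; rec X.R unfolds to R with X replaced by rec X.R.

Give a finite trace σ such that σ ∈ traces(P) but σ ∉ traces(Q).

c

LTS(P): 5 reachable states
  u0 = c.c.c.b.0 ⊢ -c-> u1
  u1 = c.c.b.0 ⊢ -c-> u2
  u2 = c.b.0 ⊢ -c-> u3
  u3 = b.0 ⊢ -b-> u4
  u4 = 0 ⊢ ∅
LTS(Q): 5 reachable states
  v0 = b.c.c.b.0 ⊢ -b-> v1
  v1 = c.c.b.0 ⊢ -c-> v2
  v2 = c.b.0 ⊢ -c-> v3
  v3 = b.0 ⊢ -b-> v4
  v4 = 0 ⊢ ∅
Executing c from P (initial set {u0}):
  [1] c ⇒ {u1}
  ✓ P
Executing c from Q (initial set {v0}):
  [1] c ⇒ ∅  — Q cannot continue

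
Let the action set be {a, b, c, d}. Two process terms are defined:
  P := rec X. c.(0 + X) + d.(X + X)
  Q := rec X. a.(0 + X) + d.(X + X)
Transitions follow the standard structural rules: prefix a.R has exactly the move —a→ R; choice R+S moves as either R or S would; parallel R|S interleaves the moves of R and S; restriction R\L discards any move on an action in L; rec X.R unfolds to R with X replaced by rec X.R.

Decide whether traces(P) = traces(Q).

trace-distinct — witness ⟨c⟩

Reachable graph of P (3 states):
  p0 = rec X. c.(0 + X) + d.(X + X) ⊢ --c--▸ p1, --d--▸ p2
  p1 = 0 + (rec X. c.(0 + X) + d.(X + X)) ⊢ --c--▸ p1, --d--▸ p2
  p2 = (rec X. c.(0 + X) + d.(X + X)) + (rec X. c.(0 + X) + d.(X + X)) ⊢ --c--▸ p1, --d--▸ p2
Reachable graph of Q (3 states):
  q0 = rec X. a.(0 + X) + d.(X + X) ⊢ --a--▸ q1, --d--▸ q2
  q1 = 0 + (rec X. a.(0 + X) + d.(X + X)) ⊢ --a--▸ q1, --d--▸ q2
  q2 = (rec X. a.(0 + X) + d.(X + X)) + (rec X. a.(0 + X) + d.(X + X)) ⊢ --a--▸ q1, --d--▸ q2
Trace ⟨c⟩ through P, begin at {p0}:
  [1] c ⇒ {p1}
  P completes σ.
Trace ⟨c⟩ through Q, begin at {q0}:
  [1] c ⇒ ∅ (Q stuck)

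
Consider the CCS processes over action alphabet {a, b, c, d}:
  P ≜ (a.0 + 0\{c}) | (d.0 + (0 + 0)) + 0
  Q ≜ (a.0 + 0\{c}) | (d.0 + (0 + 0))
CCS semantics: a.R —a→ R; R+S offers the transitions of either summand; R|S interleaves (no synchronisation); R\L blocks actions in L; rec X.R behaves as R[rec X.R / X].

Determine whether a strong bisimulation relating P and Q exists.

YES

Reachable graph of P (4 states):
  p0 = (a.0 + 0\{c}) | (d.0 + (0 + 0)) + 0 has moves --a--▸ p1, --d--▸ p2
  p1 = 0 | (d.0 + (0 + 0)) has moves --d--▸ p3
  p2 = (a.0 + 0\{c}) | 0 has moves --a--▸ p3
  p3 = 0 | 0 has moves ∅
Reachable graph of Q (4 states):
  q0 = (a.0 + 0\{c}) | (d.0 + (0 + 0)) has moves --a--▸ q1, --d--▸ q2
  q1 = 0 | (d.0 + (0 + 0)) has moves --d--▸ q3
  q2 = (a.0 + 0\{c}) | 0 has moves --a--▸ q3
  q3 = 0 | 0 has moves ∅
Partition-refinement fixed point:
  B0 = {p0, q0}
  B1 = {p1, q1}
  B2 = {p3, q3}
  B3 = {p2, q2}
p0 ∈ B0, q0 ∈ B0 → same block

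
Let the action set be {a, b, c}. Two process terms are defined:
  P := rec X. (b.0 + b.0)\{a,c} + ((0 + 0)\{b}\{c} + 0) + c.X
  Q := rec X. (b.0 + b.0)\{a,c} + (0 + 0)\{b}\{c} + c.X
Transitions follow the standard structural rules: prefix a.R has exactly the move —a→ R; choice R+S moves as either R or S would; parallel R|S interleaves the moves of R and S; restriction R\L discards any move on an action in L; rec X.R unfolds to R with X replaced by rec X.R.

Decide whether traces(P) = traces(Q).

YES

LTS(P): 2 reachable states
  s0 = rec X. (b.0 + b.0)\{a,c} + ((0 + 0)\{b}\{c} + 0) + c.X has moves ··b··> s1, ··c··> s0
  s1 = 0\{a,c} has moves stopped
LTS(Q): 2 reachable states
  t0 = rec X. (b.0 + b.0)\{a,c} + (0 + 0)\{b}\{c} + c.X has moves ··b··> t1, ··c··> t0
  t1 = 0\{a,c} has moves stopped
Coarsest stable partition (strong bisimilarity classes):
  B0 = {s0, t0}
  B1 = {s1, t1}
s0 ∈ B0, t0 ∈ B0 → same block
Bisimilar ⇒ trace-equivalent.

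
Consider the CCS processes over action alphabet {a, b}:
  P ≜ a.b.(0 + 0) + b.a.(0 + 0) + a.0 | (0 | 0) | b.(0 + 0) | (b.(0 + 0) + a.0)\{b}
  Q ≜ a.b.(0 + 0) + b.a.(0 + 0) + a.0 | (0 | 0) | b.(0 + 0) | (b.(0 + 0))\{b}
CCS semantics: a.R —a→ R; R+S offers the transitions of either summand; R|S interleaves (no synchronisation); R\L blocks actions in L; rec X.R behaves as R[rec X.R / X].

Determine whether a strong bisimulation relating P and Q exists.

Reachable graph of P (11 states):
  m0 = a.b.(0 + 0) + b.a.(0 + 0) + a.0 | (0 | 0) | b.(0 + 0) | (b.(0 + 0) + a.0)\{b} ⊢ —a→ m1, —a→ m2, —a→ m3, —b→ m4, —b→ m5
  m1 = 0 | (0 | 0) | b.(0 + 0) | (b.(0 + 0) + a.0)\{b} ⊢ —a→ m6, —b→ m7
  m2 = a.0 | (0 | 0) | b.(0 + 0) | 0\{b} ⊢ —a→ m6, —b→ m8
  m3 = b.(0 + 0) ⊢ —b→ m9
  m4 = a.(0 + 0) ⊢ —a→ m9
  m5 = a.0 | (0 | 0) | (0 + 0) | (b.(0 + 0) + a.0)\{b} ⊢ —a→ m7, —a→ m8
  m6 = 0 | (0 | 0) | b.(0 + 0) | 0\{b} ⊢ —b→ m10
  m7 = 0 | (0 | 0) | (0 + 0) | (b.(0 + 0) + a.0)\{b} ⊢ —a→ m10
  m8 = a.0 | (0 | 0) | (0 + 0) | 0\{b} ⊢ —a→ m10
  m9 = 0 + 0 ⊢ ∅
  m10 = 0 | (0 | 0) | (0 + 0) | 0\{b} ⊢ ∅
Reachable graph of Q (7 states):
  n0 = a.b.(0 + 0) + b.a.(0 + 0) + a.0 | (0 | 0) | b.(0 + 0) | (b.(0 + 0))\{b} ⊢ —a→ n1, —a→ n2, —b→ n3, —b→ n4
  n1 = 0 | (0 | 0) | b.(0 + 0) | (b.(0 + 0))\{b} ⊢ —b→ n5
  n2 = b.(0 + 0) ⊢ —b→ n6
  n3 = a.(0 + 0) ⊢ —a→ n6
  n4 = a.0 | (0 | 0) | (0 + 0) | (b.(0 + 0))\{b} ⊢ —a→ n5
  n5 = 0 | (0 | 0) | (0 + 0) | (b.(0 + 0))\{b} ⊢ ∅
  n6 = 0 + 0 ⊢ ∅
Partition-refinement fixed point:
  B0 = {m0}
  B1 = {m1, m2, n0}
  B2 = {m4, m7, m8, n3, n4}
  B3 = {m10, m9, n5, n6}
  B4 = {m3, m6, n1, n2}
  B5 = {m5}
m0 ∈ B0, n0 ∈ B1 → different blocks

NO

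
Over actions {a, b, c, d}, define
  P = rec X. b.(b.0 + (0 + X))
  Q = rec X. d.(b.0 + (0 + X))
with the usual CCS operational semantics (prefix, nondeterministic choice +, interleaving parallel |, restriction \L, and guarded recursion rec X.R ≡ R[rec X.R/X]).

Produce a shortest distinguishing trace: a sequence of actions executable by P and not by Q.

b

LTS(P): 3 reachable states
  s0 = rec X. b.(b.0 + (0 + X)) → ··b··> s1
  s1 = b.0 + (0 + (rec X. b.(b.0 + (0 + X)))) → ··b··> s1, ··b··> s2
  s2 = 0 → stopped
LTS(Q): 3 reachable states
  t0 = rec X. d.(b.0 + (0 + X)) → ··d··> t1
  t1 = b.0 + (0 + (rec X. d.(b.0 + (0 + X)))) → ··b··> t2, ··d··> t1
  t2 = 0 → stopped
Trace ⟨b⟩ through P, begin at {s0}:
  [1] b ⇒ {s1}
  P completes σ.
Trace ⟨b⟩ through Q, begin at {t0}:
  [1] b ⇒ ∅ (Q stuck)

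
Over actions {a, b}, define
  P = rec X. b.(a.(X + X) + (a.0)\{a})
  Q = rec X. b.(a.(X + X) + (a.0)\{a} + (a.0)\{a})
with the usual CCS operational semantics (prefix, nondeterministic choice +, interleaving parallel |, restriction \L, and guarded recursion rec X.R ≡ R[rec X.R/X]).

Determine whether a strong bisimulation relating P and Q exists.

P's transition system — 3 states:
  s0 = rec X. b.(a.(X + X) + (a.0)\{a}) ⊢ —b→ s1
  s1 = a.((rec X. b.(a.(X + X) + (a.0)\{a})) + (rec X. b.(a.(X + X) + (a.0)\{a}))) + (a.0)\{a} ⊢ —a→ s2
  s2 = (rec X. b.(a.(X + X) + (a.0)\{a})) + (rec X. b.(a.(X + X) + (a.0)\{a})) ⊢ —b→ s1
Q's transition system — 3 states:
  t0 = rec X. b.(a.(X + X) + (a.0)\{a} + (a.0)\{a}) ⊢ —b→ t1
  t1 = a.((rec X. b.(a.(X + X) + (a.0)\{a} + (a.0)\{a})) + (rec X. b.(a.(X + X) + (a.0)\{a} + (a.0)\{a}))) + (a.0)\{a} + (a.0)\{a} ⊢ —a→ t2
  t2 = (rec X. b.(a.(X + X) + (a.0)\{a} + (a.0)\{a})) + (rec X. b.(a.(X + X) + (a.0)\{a} + (a.0)\{a})) ⊢ —b→ t1
Partition-refinement fixed point:
  B0 = {s0, s2, t0, t2}
  B1 = {s1, t1}
s0 ∈ B0, t0 ∈ B0 → same block

YES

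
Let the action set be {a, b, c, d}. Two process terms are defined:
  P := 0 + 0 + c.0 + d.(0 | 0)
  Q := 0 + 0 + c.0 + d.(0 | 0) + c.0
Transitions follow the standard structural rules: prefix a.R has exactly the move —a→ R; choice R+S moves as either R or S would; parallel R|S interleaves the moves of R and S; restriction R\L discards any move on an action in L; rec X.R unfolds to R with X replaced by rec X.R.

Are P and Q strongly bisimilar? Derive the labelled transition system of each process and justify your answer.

P's transition system — 3 states:
  u0 = 0 + 0 + c.0 + d.(0 | 0) → =c=> u1, =d=> u2
  u1 = 0 → ∅
  u2 = 0 | 0 → ∅
Q's transition system — 3 states:
  v0 = 0 + 0 + c.0 + d.(0 | 0) + c.0 → =c=> v1, =d=> v2
  v1 = 0 → ∅
  v2 = 0 | 0 → ∅
Coarsest stable partition (strong bisimilarity classes):
  B0 = {u0, v0}
  B1 = {u1, u2, v1, v2}
u0 ∈ B0, v0 ∈ B0 → same block

bisimilar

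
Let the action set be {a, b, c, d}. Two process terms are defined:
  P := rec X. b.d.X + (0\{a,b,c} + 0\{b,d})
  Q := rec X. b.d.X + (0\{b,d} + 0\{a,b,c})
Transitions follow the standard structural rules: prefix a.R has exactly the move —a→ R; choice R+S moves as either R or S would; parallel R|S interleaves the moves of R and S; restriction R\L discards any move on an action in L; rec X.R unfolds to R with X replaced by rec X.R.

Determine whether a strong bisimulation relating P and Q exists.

bisimilar

P's transition system — 2 states:
  s0 = rec X. b.d.X + (0\{a,b,c} + 0\{b,d}) has moves ··b··> s1
  s1 = d.(rec X. b.d.X + (0\{a,b,c} + 0\{b,d})) has moves ··d··> s0
Q's transition system — 2 states:
  t0 = rec X. b.d.X + (0\{b,d} + 0\{a,b,c}) has moves ··b··> t1
  t1 = d.(rec X. b.d.X + (0\{b,d} + 0\{a,b,c})) has moves ··d··> t0
Partition-refinement fixed point:
  B0 = {s0, t0}
  B1 = {s1, t1}
s0 ∈ B0, t0 ∈ B0 → same block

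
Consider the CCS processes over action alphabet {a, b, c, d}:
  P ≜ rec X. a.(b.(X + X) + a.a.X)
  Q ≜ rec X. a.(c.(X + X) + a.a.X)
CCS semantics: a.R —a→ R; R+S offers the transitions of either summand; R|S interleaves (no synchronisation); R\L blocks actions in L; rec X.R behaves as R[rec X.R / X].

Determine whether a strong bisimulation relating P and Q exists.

not bisimilar

Reachable graph of P (4 states):
  u0 = rec X. a.(b.(X + X) + a.a.X) has moves —a→ u1
  u1 = b.((rec X. a.(b.(X + X) + a.a.X)) + (rec X. a.(b.(X + X) + a.a.X))) + a.a.(rec X. a.(b.(X + X) + a.a.X)) has moves —a→ u2, —b→ u3
  u2 = a.(rec X. a.(b.(X + X) + a.a.X)) has moves —a→ u0
  u3 = (rec X. a.(b.(X + X) + a.a.X)) + (rec X. a.(b.(X + X) + a.a.X)) has moves —a→ u1
Reachable graph of Q (4 states):
  v0 = rec X. a.(c.(X + X) + a.a.X) has moves —a→ v1
  v1 = c.((rec X. a.(c.(X + X) + a.a.X)) + (rec X. a.(c.(X + X) + a.a.X))) + a.a.(rec X. a.(c.(X + X) + a.a.X)) has moves —a→ v2, —c→ v3
  v2 = a.(rec X. a.(c.(X + X) + a.a.X)) has moves —a→ v0
  v3 = (rec X. a.(c.(X + X) + a.a.X)) + (rec X. a.(c.(X + X) + a.a.X)) has moves —a→ v1
Coarsest stable partition (strong bisimilarity classes):
  B0 = {u0, u3}
  B1 = {u1}
  B2 = {u2}
  B3 = {v0, v3}
  B4 = {v1}
  B5 = {v2}
u0 ∈ B0, v0 ∈ B3 → different blocks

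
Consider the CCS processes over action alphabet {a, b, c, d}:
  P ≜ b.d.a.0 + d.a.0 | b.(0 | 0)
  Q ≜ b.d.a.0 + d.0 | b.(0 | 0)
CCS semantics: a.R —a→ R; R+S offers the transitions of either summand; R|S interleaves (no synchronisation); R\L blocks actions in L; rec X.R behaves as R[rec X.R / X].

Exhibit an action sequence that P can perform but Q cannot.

P's transition system — 9 states:
  u0 = b.d.a.0 + d.a.0 | b.(0 | 0) :: -b-> u1, -b-> u2, -d-> u3
  u1 = d.a.0 :: -d-> u4
  u2 = d.a.0 | (0 | 0) :: -d-> u5
  u3 = a.0 | b.(0 | 0) :: -a-> u6, -b-> u5
  u4 = a.0 :: -a-> u7
  u5 = a.0 | (0 | 0) :: -a-> u8
  u6 = 0 | b.(0 | 0) :: -b-> u8
  u7 = 0 :: stopped
  u8 = 0 | (0 | 0) :: stopped
Q's transition system — 7 states:
  v0 = b.d.a.0 + d.0 | b.(0 | 0) :: -b-> v1, -b-> v2, -d-> v3
  v1 = d.0 | (0 | 0) :: -d-> v4
  v2 = d.a.0 :: -d-> v5
  v3 = 0 | b.(0 | 0) :: -b-> v4
  v4 = 0 | (0 | 0) :: stopped
  v5 = a.0 :: -a-> v6
  v6 = 0 :: stopped
Executing da from P (initial set {u0}):
  step 1 (d): {u3}
  step 2 (a): {u6}
  ✓ P
Executing da from Q (initial set {v0}):
  step 1 (d): {v3}
  step 2 (a): ∅  — Q cannot continue

da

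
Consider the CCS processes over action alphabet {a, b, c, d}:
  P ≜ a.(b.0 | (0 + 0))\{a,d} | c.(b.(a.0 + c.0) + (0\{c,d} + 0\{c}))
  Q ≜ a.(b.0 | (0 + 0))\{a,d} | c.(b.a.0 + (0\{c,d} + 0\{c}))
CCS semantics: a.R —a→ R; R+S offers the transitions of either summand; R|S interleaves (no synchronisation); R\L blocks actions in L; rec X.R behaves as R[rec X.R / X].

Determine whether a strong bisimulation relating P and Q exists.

NO

P's transition system — 12 states:
  s0 = a.(b.0 | (0 + 0))\{a,d} | c.(b.(a.0 + c.0) + (0\{c,d} + 0\{c})) has moves =a=> s1, =c=> s2
  s1 = (b.0 | (0 + 0))\{a,d} | c.(b.(a.0 + c.0) + (0\{c,d} + 0\{c})) has moves =b=> s3, =c=> s4
  s2 = a.(b.0 | (0 + 0))\{a,d} | (b.(a.0 + c.0) + (0\{c,d} + 0\{c})) has moves =a=> s4, =b=> s5
  s3 = (0 | (0 + 0))\{a,d} | c.(b.(a.0 + c.0) + (0\{c,d} + 0\{c})) has moves =c=> s6
  s4 = (b.0 | (0 + 0))\{a,d} | (b.(a.0 + c.0) + (0\{c,d} + 0\{c})) has moves =b=> s6, =b=> s7
  s5 = a.(b.0 | (0 + 0))\{a,d} | (a.0 + c.0) has moves =a=> s7, =a=> s8, =c=> s8
  s6 = (0 | (0 + 0))\{a,d} | (b.(a.0 + c.0) + (0\{c,d} + 0\{c})) has moves =b=> s9
  s7 = (b.0 | (0 + 0))\{a,d} | (a.0 + c.0) has moves =a=> s10, =b=> s9, =c=> s10
  s8 = a.(b.0 | (0 + 0))\{a,d} | 0 has moves =a=> s10
  s9 = (0 | (0 + 0))\{a,d} | (a.0 + c.0) has moves =a=> s11, =c=> s11
  s10 = (b.0 | (0 + 0))\{a,d} | 0 has moves =b=> s11
  s11 = (0 | (0 + 0))\{a,d} | 0 has moves stopped
Q's transition system — 12 states:
  t0 = a.(b.0 | (0 + 0))\{a,d} | c.(b.a.0 + (0\{c,d} + 0\{c})) has moves =a=> t1, =c=> t2
  t1 = (b.0 | (0 + 0))\{a,d} | c.(b.a.0 + (0\{c,d} + 0\{c})) has moves =b=> t3, =c=> t4
  t2 = a.(b.0 | (0 + 0))\{a,d} | (b.a.0 + (0\{c,d} + 0\{c})) has moves =a=> t4, =b=> t5
  t3 = (0 | (0 + 0))\{a,d} | c.(b.a.0 + (0\{c,d} + 0\{c})) has moves =c=> t6
  t4 = (b.0 | (0 + 0))\{a,d} | (b.a.0 + (0\{c,d} + 0\{c})) has moves =b=> t6, =b=> t7
  t5 = a.(b.0 | (0 + 0))\{a,d} | a.0 has moves =a=> t7, =a=> t8
  t6 = (0 | (0 + 0))\{a,d} | (b.a.0 + (0\{c,d} + 0\{c})) has moves =b=> t9
  t7 = (b.0 | (0 + 0))\{a,d} | a.0 has moves =a=> t10, =b=> t9
  t8 = a.(b.0 | (0 + 0))\{a,d} | 0 has moves =a=> t10
  t9 = (0 | (0 + 0))\{a,d} | a.0 has moves =a=> t11
  t10 = (b.0 | (0 + 0))\{a,d} | 0 has moves =b=> t11
  t11 = (0 | (0 + 0))\{a,d} | 0 has moves stopped
Partition-refinement fixed point:
  B0 = {s0}
  B1 = {s2}
  B2 = {s4}
  B3 = {s6}
  B4 = {s9}
  B5 = {s11, t11}
  B6 = {s7}
  B7 = {s10, t10}
  B8 = {s5}
  B9 = {s8, t8}
  B10 = {s1}
  B11 = {s3}
  B12 = {t0}
  B13 = {t1}
  B14 = {t3}
  B15 = {t6}
  B16 = {t9}
  B17 = {t4}
  B18 = {t7}
  B19 = {t2}
  B20 = {t5}
s0 ∈ B0, t0 ∈ B12 → different blocks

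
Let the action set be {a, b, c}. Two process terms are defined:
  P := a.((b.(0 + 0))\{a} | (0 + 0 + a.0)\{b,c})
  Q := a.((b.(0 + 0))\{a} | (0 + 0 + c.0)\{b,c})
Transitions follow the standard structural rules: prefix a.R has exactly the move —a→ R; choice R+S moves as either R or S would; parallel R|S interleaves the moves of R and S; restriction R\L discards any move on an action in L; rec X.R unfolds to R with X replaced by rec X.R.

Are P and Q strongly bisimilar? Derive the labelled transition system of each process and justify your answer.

P ≁ Q

LTS(P): 5 reachable states
  s0 = a.((b.(0 + 0))\{a} | (0 + 0 + a.0)\{b,c}) :: ··a··> s1
  s1 = (b.(0 + 0))\{a} | (0 + 0 + a.0)\{b,c} :: ··a··> s2, ··b··> s3
  s2 = (b.(0 + 0))\{a} | 0\{b,c} :: ··b··> s4
  s3 = (0 + 0)\{a} | (0 + 0 + a.0)\{b,c} :: ··a··> s4
  s4 = (0 + 0)\{a} | 0\{b,c} :: ∅
LTS(Q): 3 reachable states
  t0 = a.((b.(0 + 0))\{a} | (0 + 0 + c.0)\{b,c}) :: ··a··> t1
  t1 = (b.(0 + 0))\{a} | (0 + 0 + c.0)\{b,c} :: ··b··> t2
  t2 = (0 + 0)\{a} | (0 + 0 + c.0)\{b,c} :: ∅
Bisimilarity quotient blocks:
  B0 = {s0}
  B1 = {s1}
  B2 = {s2, t1}
  B3 = {s4, t2}
  B4 = {s3}
  B5 = {t0}
s0 ∈ B0, t0 ∈ B5 → different blocks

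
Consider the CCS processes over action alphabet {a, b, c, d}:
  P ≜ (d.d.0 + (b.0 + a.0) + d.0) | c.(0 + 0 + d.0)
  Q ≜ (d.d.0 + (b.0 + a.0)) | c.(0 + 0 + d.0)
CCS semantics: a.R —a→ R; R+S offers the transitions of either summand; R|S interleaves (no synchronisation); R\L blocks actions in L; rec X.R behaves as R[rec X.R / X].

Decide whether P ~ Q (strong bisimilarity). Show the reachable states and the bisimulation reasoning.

not bisimilar

P's transition system — 9 states:
  s0 = (d.d.0 + (b.0 + a.0) + d.0) | c.(0 + 0 + d.0) :: -a-> s1, -b-> s1, -c-> s2, -d-> s1, -d-> s3
  s1 = 0 | c.(0 + 0 + d.0) :: -c-> s4
  s2 = (d.d.0 + (b.0 + a.0) + d.0) | (0 + 0 + d.0) :: -a-> s4, -b-> s4, -d-> s4, -d-> s5, -d-> s6
  s3 = d.0 | c.(0 + 0 + d.0) :: -c-> s6, -d-> s1
  s4 = 0 | (0 + 0 + d.0) :: -d-> s7
  s5 = (d.d.0 + (b.0 + a.0) + d.0) | 0 :: -a-> s7, -b-> s7, -d-> s7, -d-> s8
  s6 = d.0 | (0 + 0 + d.0) :: -d-> s4, -d-> s8
  s7 = 0 | 0 :: ·
  s8 = d.0 | 0 :: -d-> s7
Q's transition system — 9 states:
  t0 = (d.d.0 + (b.0 + a.0)) | c.(0 + 0 + d.0) :: -a-> t1, -b-> t1, -c-> t2, -d-> t3
  t1 = 0 | c.(0 + 0 + d.0) :: -c-> t4
  t2 = (d.d.0 + (b.0 + a.0)) | (0 + 0 + d.0) :: -a-> t4, -b-> t4, -d-> t5, -d-> t6
  t3 = d.0 | c.(0 + 0 + d.0) :: -c-> t6, -d-> t1
  t4 = 0 | (0 + 0 + d.0) :: -d-> t7
  t5 = (d.d.0 + (b.0 + a.0)) | 0 :: -a-> t7, -b-> t7, -d-> t8
  t6 = d.0 | (0 + 0 + d.0) :: -d-> t4, -d-> t8
  t7 = 0 | 0 :: ·
  t8 = d.0 | 0 :: -d-> t7
Coarsest stable partition (strong bisimilarity classes):
  B0 = {s0}
  B1 = {s3, t3}
  B2 = {s6, t6}
  B3 = {s4, s8, t4, t8}
  B4 = {s7, t7}
  B5 = {s1, t1}
  B6 = {s2}
  B7 = {s5}
  B8 = {t0}
  B9 = {t2}
  B10 = {t5}
s0 ∈ B0, t0 ∈ B8 → different blocks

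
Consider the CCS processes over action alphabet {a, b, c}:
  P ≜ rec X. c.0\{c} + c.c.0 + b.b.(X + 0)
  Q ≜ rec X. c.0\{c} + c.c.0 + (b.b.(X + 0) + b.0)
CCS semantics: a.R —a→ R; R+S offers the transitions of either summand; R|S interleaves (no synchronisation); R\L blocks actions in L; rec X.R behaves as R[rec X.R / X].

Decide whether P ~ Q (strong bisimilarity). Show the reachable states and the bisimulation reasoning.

P's transition system — 6 states:
  s0 = rec X. c.0\{c} + c.c.0 + b.b.(X + 0) → ··b··> s1, ··c··> s2, ··c··> s3
  s1 = b.((rec X. c.0\{c} + c.c.0 + b.b.(X + 0)) + 0) → ··b··> s4
  s2 = 0\{c} → (no moves)
  s3 = c.0 → ··c··> s5
  s4 = (rec X. c.0\{c} + c.c.0 + b.b.(X + 0)) + 0 → ··b··> s1, ··c··> s2, ··c··> s3
  s5 = 0 → (no moves)
Q's transition system — 6 states:
  t0 = rec X. c.0\{c} + c.c.0 + (b.b.(X + 0) + b.0) → ··b··> t1, ··b··> t2, ··c··> t3, ··c··> t4
  t1 = 0 → (no moves)
  t2 = b.((rec X. c.0\{c} + c.c.0 + (b.b.(X + 0) + b.0)) + 0) → ··b··> t5
  t3 = 0\{c} → (no moves)
  t4 = c.0 → ··c··> t1
  t5 = (rec X. c.0\{c} + c.c.0 + (b.b.(X + 0) + b.0)) + 0 → ··b··> t1, ··b··> t2, ··c··> t3, ··c··> t4
Bisimilarity quotient blocks:
  B0 = {s0, s4}
  B1 = {s3, t4}
  B2 = {s2, s5, t1, t3}
  B3 = {s1}
  B4 = {t0, t5}
  B5 = {t2}
s0 ∈ B0, t0 ∈ B4 → different blocks

P ≁ Q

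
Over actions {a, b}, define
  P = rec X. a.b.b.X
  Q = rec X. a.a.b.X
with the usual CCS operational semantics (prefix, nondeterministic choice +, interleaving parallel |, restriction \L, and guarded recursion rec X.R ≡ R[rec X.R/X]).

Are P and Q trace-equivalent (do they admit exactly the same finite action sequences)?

trace-distinct — witness ⟨ab⟩

Reachable graph of P (3 states):
  m0 = rec X. a.b.b.X ⊢ -a-> m1
  m1 = b.b.(rec X. a.b.b.X) ⊢ -b-> m2
  m2 = b.(rec X. a.b.b.X) ⊢ -b-> m0
Reachable graph of Q (3 states):
  n0 = rec X. a.a.b.X ⊢ -a-> n1
  n1 = a.b.(rec X. a.a.b.X) ⊢ -a-> n2
  n2 = b.(rec X. a.a.b.X) ⊢ -b-> n0
Trace ⟨ab⟩ through P, begin at {m0}:
  step 1 (a): {m1}
  step 2 (b): {m2}
  — P admits the full trace.
Trace ⟨ab⟩ through Q, begin at {n0}:
  step 1 (a): {n1}
  step 2 (b): ∅ (Q stuck)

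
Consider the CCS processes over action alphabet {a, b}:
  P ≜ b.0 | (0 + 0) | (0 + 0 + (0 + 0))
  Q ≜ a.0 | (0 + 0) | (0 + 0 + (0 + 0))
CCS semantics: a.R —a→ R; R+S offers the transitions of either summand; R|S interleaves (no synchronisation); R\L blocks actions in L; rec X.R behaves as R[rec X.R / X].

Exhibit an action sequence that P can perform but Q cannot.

b

LTS(P): 2 reachable states
  u0 = b.0 | (0 + 0) | (0 + 0 + (0 + 0)) ⊢ =b=> u1
  u1 = 0 | (0 + 0) | (0 + 0 + (0 + 0)) ⊢ stopped
LTS(Q): 2 reachable states
  v0 = a.0 | (0 + 0) | (0 + 0 + (0 + 0)) ⊢ =a=> v1
  v1 = 0 | (0 + 0) | (0 + 0 + (0 + 0)) ⊢ stopped
Executing b from P (initial set {u0}):
  [1] b ⇒ {u1}
  ✓ P
Executing b from Q (initial set {v0}):
  [1] b ⇒ ∅  — Q cannot continue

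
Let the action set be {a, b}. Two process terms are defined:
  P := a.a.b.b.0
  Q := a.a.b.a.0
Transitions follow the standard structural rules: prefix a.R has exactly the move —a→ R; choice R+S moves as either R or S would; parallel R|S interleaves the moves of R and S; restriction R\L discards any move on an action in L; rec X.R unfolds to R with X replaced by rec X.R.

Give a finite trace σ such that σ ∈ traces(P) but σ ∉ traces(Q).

LTS(P): 5 reachable states
  m0 = a.a.b.b.0 | =a=> m1
  m1 = a.b.b.0 | =a=> m2
  m2 = b.b.0 | =b=> m3
  m3 = b.0 | =b=> m4
  m4 = 0 | deadlocked
LTS(Q): 5 reachable states
  n0 = a.a.b.a.0 | =a=> n1
  n1 = a.b.a.0 | =a=> n2
  n2 = b.a.0 | =b=> n3
  n3 = a.0 | =a=> n4
  n4 = 0 | deadlocked
Run σ = ⟨aabb⟩ on P: start {m0}
  [1] a ⇒ {m1}
  [2] a ⇒ {m2}
  [3] b ⇒ {m3}
  [4] b ⇒ {m4}
  P completes σ.
Run σ = ⟨aabb⟩ on Q: start {n0}
  [1] a ⇒ {n1}
  [2] a ⇒ {n2}
  [3] b ⇒ {n3}
  [4] b ⇒ no successor for Q

aabb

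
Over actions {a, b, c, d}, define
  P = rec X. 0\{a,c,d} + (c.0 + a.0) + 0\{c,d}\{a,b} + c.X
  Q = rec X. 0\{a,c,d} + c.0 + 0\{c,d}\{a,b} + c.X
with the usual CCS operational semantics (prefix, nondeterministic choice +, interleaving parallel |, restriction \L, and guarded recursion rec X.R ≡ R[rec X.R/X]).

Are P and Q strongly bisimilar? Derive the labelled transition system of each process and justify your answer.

LTS(P): 2 reachable states
  m0 = rec X. 0\{a,c,d} + (c.0 + a.0) + 0\{c,d}\{a,b} + c.X ⊢ -a-> m1, -c-> m0, -c-> m1
  m1 = 0 ⊢ stopped
LTS(Q): 2 reachable states
  n0 = rec X. 0\{a,c,d} + c.0 + 0\{c,d}\{a,b} + c.X ⊢ -c-> n0, -c-> n1
  n1 = 0 ⊢ stopped
Partition-refinement fixed point:
  B0 = {m0}
  B1 = {m1, n1}
  B2 = {n0}
m0 ∈ B0, n0 ∈ B2 → different blocks

not bisimilar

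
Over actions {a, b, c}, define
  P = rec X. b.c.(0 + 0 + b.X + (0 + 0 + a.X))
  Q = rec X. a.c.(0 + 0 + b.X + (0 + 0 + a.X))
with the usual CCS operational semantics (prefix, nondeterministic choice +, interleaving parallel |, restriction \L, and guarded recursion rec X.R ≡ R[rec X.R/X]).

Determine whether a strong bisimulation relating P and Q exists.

not bisimilar

P's transition system — 3 states:
  u0 = rec X. b.c.(0 + 0 + b.X + (0 + 0 + a.X)) has moves ··b··> u1
  u1 = c.(0 + 0 + b.(rec X. b.c.(0 + 0 + b.X + (0 + 0 + a.X))) + (0 + 0 + a.(rec X. b.c.(0 + 0 + b.X + (0 + 0 + a.X))))) has moves ··c··> u2
  u2 = 0 + 0 + b.(rec X. b.c.(0 + 0 + b.X + (0 + 0 + a.X))) + (0 + 0 + a.(rec X. b.c.(0 + 0 + b.X + (0 + 0 + a.X)))) has moves ··a··> u0, ··b··> u0
Q's transition system — 3 states:
  v0 = rec X. a.c.(0 + 0 + b.X + (0 + 0 + a.X)) has moves ··a··> v1
  v1 = c.(0 + 0 + b.(rec X. a.c.(0 + 0 + b.X + (0 + 0 + a.X))) + (0 + 0 + a.(rec X. a.c.(0 + 0 + b.X + (0 + 0 + a.X))))) has moves ··c··> v2
  v2 = 0 + 0 + b.(rec X. a.c.(0 + 0 + b.X + (0 + 0 + a.X))) + (0 + 0 + a.(rec X. a.c.(0 + 0 + b.X + (0 + 0 + a.X)))) has moves ··a··> v0, ··b··> v0
Bisimilarity quotient blocks:
  B0 = {u0}
  B1 = {u1}
  B2 = {u2}
  B3 = {v0}
  B4 = {v1}
  B5 = {v2}
u0 ∈ B0, v0 ∈ B3 → different blocks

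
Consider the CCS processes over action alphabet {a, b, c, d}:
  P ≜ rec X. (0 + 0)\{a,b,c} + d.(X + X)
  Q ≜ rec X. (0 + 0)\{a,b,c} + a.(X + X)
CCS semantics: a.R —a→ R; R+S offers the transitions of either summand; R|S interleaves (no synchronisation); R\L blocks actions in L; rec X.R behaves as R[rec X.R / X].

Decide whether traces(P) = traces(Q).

LTS(P): 2 reachable states
  p0 = rec X. (0 + 0)\{a,b,c} + d.(X + X) → =d=> p1
  p1 = (rec X. (0 + 0)\{a,b,c} + d.(X + X)) + (rec X. (0 + 0)\{a,b,c} + d.(X + X)) → =d=> p1
LTS(Q): 2 reachable states
  q0 = rec X. (0 + 0)\{a,b,c} + a.(X + X) → =a=> q1
  q1 = (rec X. (0 + 0)\{a,b,c} + a.(X + X)) + (rec X. (0 + 0)\{a,b,c} + a.(X + X)) → =a=> q1
Trace ⟨d⟩ through P, begin at {p0}:
  after d @ step 1: {p1}
  P completes σ.
Trace ⟨d⟩ through Q, begin at {q0}:
  after d @ step 1: no successor for Q

traces(P) ≠ traces(Q) — witness ⟨d⟩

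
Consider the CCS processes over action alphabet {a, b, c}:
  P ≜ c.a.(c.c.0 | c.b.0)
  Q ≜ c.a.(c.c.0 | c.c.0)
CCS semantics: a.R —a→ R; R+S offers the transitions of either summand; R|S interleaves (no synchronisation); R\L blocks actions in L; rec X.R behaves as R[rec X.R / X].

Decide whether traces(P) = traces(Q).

NO — witness ⟨cacb⟩

LTS(P): 11 reachable states
  s0 = c.a.(c.c.0 | c.b.0) :: ··c··> s1
  s1 = a.(c.c.0 | c.b.0) :: ··a··> s2
  s2 = c.c.0 | c.b.0 :: ··c··> s3, ··c··> s4
  s3 = c.0 | c.b.0 :: ··c··> s5, ··c··> s6
  s4 = c.c.0 | b.0 :: ··b··> s7, ··c··> s6
  s5 = 0 | c.b.0 :: ··c··> s8
  s6 = c.0 | b.0 :: ··b··> s9, ··c··> s8
  s7 = c.c.0 | 0 :: ··c··> s9
  s8 = 0 | b.0 :: ··b··> s10
  s9 = c.0 | 0 :: ··c··> s10
  s10 = 0 | 0 :: stopped
LTS(Q): 11 reachable states
  t0 = c.a.(c.c.0 | c.c.0) :: ··c··> t1
  t1 = a.(c.c.0 | c.c.0) :: ··a··> t2
  t2 = c.c.0 | c.c.0 :: ··c··> t3, ··c··> t4
  t3 = c.0 | c.c.0 :: ··c··> t5, ··c··> t6
  t4 = c.c.0 | c.0 :: ··c··> t6, ··c··> t7
  t5 = 0 | c.c.0 :: ··c··> t8
  t6 = c.0 | c.0 :: ··c··> t8, ··c··> t9
  t7 = c.c.0 | 0 :: ··c··> t9
  t8 = 0 | c.0 :: ··c··> t10
  t9 = c.0 | 0 :: ··c··> t10
  t10 = 0 | 0 :: stopped
Trace ⟨cacb⟩ through P, begin at {s0}:
  [1] c ⇒ {s1}
  [2] a ⇒ {s2}
  [3] c ⇒ {s3, s4}
  [4] b ⇒ {s7}
  P completes σ.
Trace ⟨cacb⟩ through Q, begin at {t0}:
  [1] c ⇒ {t1}
  [2] a ⇒ {t2}
  [3] c ⇒ {t3, t4}
  [4] b ⇒ ∅ (Q stuck)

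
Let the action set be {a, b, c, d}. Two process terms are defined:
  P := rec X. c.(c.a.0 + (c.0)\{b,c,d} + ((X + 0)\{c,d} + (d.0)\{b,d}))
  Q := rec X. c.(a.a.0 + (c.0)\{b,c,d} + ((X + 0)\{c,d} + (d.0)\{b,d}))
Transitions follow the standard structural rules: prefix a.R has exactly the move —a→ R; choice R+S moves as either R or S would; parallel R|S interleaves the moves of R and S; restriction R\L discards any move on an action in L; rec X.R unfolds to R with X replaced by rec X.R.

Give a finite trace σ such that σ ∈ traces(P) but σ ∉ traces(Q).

cc

LTS(P): 4 reachable states
  s0 = rec X. c.(c.a.0 + (c.0)\{b,c,d} + ((X + 0)\{c,d} + (d.0)\{b,d})) → =c=> s1
  s1 = c.a.0 + (c.0)\{b,c,d} + (((rec X. c.(c.a.0 + (c.0)\{b,c,d} + ((X + 0)\{c,d} + (d.0)\{b,d}))) + 0)\{c,d} + (d.0)\{b,d}) → =c=> s2
  s2 = a.0 → =a=> s3
  s3 = 0 → deadlocked
LTS(Q): 4 reachable states
  t0 = rec X. c.(a.a.0 + (c.0)\{b,c,d} + ((X + 0)\{c,d} + (d.0)\{b,d})) → =c=> t1
  t1 = a.a.0 + (c.0)\{b,c,d} + (((rec X. c.(a.a.0 + (c.0)\{b,c,d} + ((X + 0)\{c,d} + (d.0)\{b,d}))) + 0)\{c,d} + (d.0)\{b,d}) → =a=> t2
  t2 = a.0 → =a=> t3
  t3 = 0 → deadlocked
Trace ⟨cc⟩ through P, begin at {s0}:
  after c @ step 1: {s1}
  after c @ step 2: {s2}
  ✓ P
Trace ⟨cc⟩ through Q, begin at {t0}:
  after c @ step 1: {t1}
  after c @ step 2: no successor for Q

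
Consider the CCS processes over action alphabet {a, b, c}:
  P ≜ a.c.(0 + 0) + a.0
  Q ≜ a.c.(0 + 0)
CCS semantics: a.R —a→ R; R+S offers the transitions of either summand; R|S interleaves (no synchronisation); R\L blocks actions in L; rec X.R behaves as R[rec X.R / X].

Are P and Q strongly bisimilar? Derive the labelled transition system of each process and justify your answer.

not bisimilar

LTS(P): 4 reachable states
  p0 = a.c.(0 + 0) + a.0 ⊢ =a=> p1, =a=> p2
  p1 = 0 ⊢ deadlocked
  p2 = c.(0 + 0) ⊢ =c=> p3
  p3 = 0 + 0 ⊢ deadlocked
LTS(Q): 3 reachable states
  q0 = a.c.(0 + 0) ⊢ =a=> q1
  q1 = c.(0 + 0) ⊢ =c=> q2
  q2 = 0 + 0 ⊢ deadlocked
Partition-refinement fixed point:
  B0 = {p0}
  B1 = {p2, q1}
  B2 = {p1, p3, q2}
  B3 = {q0}
p0 ∈ B0, q0 ∈ B3 → different blocks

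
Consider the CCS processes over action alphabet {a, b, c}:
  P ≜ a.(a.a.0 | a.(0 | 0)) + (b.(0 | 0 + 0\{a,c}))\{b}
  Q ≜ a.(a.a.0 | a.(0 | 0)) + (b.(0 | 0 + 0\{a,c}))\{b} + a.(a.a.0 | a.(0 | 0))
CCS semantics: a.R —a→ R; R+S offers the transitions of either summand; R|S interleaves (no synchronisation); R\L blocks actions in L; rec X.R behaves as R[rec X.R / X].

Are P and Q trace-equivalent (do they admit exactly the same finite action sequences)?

traces(P) = traces(Q)

Reachable graph of P (7 states):
  m0 = a.(a.a.0 | a.(0 | 0)) + (b.(0 | 0 + 0\{a,c}))\{b} → -a-> m1
  m1 = a.a.0 | a.(0 | 0) → -a-> m2, -a-> m3
  m2 = a.0 | a.(0 | 0) → -a-> m4, -a-> m5
  m3 = a.a.0 | (0 | 0) → -a-> m5
  m4 = 0 | a.(0 | 0) → -a-> m6
  m5 = a.0 | (0 | 0) → -a-> m6
  m6 = 0 | (0 | 0) → (no moves)
Reachable graph of Q (7 states):
  n0 = a.(a.a.0 | a.(0 | 0)) + (b.(0 | 0 + 0\{a,c}))\{b} + a.(a.a.0 | a.(0 | 0)) → -a-> n1
  n1 = a.a.0 | a.(0 | 0) → -a-> n2, -a-> n3
  n2 = a.0 | a.(0 | 0) → -a-> n4, -a-> n5
  n3 = a.a.0 | (0 | 0) → -a-> n5
  n4 = 0 | a.(0 | 0) → -a-> n6
  n5 = a.0 | (0 | 0) → -a-> n6
  n6 = 0 | (0 | 0) → (no moves)
Bisimilarity quotient blocks:
  B0 = {m0, n0}
  B1 = {m1, n1}
  B2 = {m2, m3, n2, n3}
  B3 = {m4, m5, n4, n5}
  B4 = {m6, n6}
m0 ∈ B0, n0 ∈ B0 → same block
Bisimilar ⇒ trace-equivalent.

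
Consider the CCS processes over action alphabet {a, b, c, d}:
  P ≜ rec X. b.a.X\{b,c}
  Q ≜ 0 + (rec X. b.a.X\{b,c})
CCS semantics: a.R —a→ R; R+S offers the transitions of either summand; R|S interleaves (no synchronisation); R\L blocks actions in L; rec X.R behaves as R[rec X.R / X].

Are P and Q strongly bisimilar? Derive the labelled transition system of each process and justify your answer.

YES

P's transition system — 3 states:
  m0 = rec X. b.a.X\{b,c} ⊢ -b-> m1
  m1 = a.(rec X. b.a.X\{b,c})\{b,c} ⊢ -a-> m2
  m2 = (rec X. b.a.X\{b,c})\{b,c} ⊢ stopped
Q's transition system — 3 states:
  n0 = 0 + (rec X. b.a.X\{b,c}) ⊢ -b-> n1
  n1 = a.(rec X. b.a.X\{b,c})\{b,c} ⊢ -a-> n2
  n2 = (rec X. b.a.X\{b,c})\{b,c} ⊢ stopped
Partition-refinement fixed point:
  B0 = {m0, n0}
  B1 = {m1, n1}
  B2 = {m2, n2}
m0 ∈ B0, n0 ∈ B0 → same block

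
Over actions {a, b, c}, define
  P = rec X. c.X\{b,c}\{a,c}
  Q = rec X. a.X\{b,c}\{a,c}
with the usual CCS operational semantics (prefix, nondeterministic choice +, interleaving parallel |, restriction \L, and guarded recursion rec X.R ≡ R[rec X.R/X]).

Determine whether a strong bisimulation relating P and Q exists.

P's transition system — 2 states:
  u0 = rec X. c.X\{b,c}\{a,c} → --c--▸ u1
  u1 = (rec X. c.X\{b,c}\{a,c})\{b,c}\{a,c} → ·
Q's transition system — 2 states:
  v0 = rec X. a.X\{b,c}\{a,c} → --a--▸ v1
  v1 = (rec X. a.X\{b,c}\{a,c})\{b,c}\{a,c} → ·
Coarsest stable partition (strong bisimilarity classes):
  B0 = {u0}
  B1 = {u1, v1}
  B2 = {v0}
u0 ∈ B0, v0 ∈ B2 → different blocks

P ≁ Q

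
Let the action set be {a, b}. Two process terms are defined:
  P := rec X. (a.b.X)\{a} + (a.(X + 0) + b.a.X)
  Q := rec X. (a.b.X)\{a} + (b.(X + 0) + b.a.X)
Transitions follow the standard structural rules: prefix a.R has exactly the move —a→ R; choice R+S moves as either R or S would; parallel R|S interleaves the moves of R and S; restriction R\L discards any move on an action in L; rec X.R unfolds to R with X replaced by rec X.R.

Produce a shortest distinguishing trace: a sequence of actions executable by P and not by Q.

a

P's transition system — 3 states:
  p0 = rec X. (a.b.X)\{a} + (a.(X + 0) + b.a.X) ⊢ -a-> p1, -b-> p2
  p1 = (rec X. (a.b.X)\{a} + (a.(X + 0) + b.a.X)) + 0 ⊢ -a-> p1, -b-> p2
  p2 = a.(rec X. (a.b.X)\{a} + (a.(X + 0) + b.a.X)) ⊢ -a-> p0
Q's transition system — 3 states:
  q0 = rec X. (a.b.X)\{a} + (b.(X + 0) + b.a.X) ⊢ -b-> q1, -b-> q2
  q1 = (rec X. (a.b.X)\{a} + (b.(X + 0) + b.a.X)) + 0 ⊢ -b-> q1, -b-> q2
  q2 = a.(rec X. (a.b.X)\{a} + (b.(X + 0) + b.a.X)) ⊢ -a-> q0
Executing a from P (initial set {p0}):
  after a @ step 1: {p1}
  ✓ P
Executing a from Q (initial set {q0}):
  after a @ step 1: ∅ (Q stuck)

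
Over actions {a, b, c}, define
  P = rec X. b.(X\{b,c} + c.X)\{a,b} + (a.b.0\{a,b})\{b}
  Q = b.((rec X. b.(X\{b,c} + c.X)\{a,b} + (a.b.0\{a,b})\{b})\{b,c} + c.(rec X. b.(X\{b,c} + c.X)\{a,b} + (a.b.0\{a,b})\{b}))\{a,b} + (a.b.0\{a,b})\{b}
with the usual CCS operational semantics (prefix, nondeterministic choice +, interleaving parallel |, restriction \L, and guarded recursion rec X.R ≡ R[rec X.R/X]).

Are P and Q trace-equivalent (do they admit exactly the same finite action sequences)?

P's transition system — 4 states:
  s0 = rec X. b.(X\{b,c} + c.X)\{a,b} + (a.b.0\{a,b})\{b} ⊢ —a→ s1, —b→ s2
  s1 = (b.0\{a,b})\{b} ⊢ ∅
  s2 = ((rec X. b.(X\{b,c} + c.X)\{a,b} + (a.b.0\{a,b})\{b})\{b,c} + c.(rec X. b.(X\{b,c} + c.X)\{a,b} + (a.b.0\{a,b})\{b}))\{a,b} ⊢ —c→ s3
  s3 = (rec X. b.(X\{b,c} + c.X)\{a,b} + (a.b.0\{a,b})\{b})\{a,b} ⊢ ∅
Q's transition system — 4 states:
  t0 = b.((rec X. b.(X\{b,c} + c.X)\{a,b} + (a.b.0\{a,b})\{b})\{b,c} + c.(rec X. b.(X\{b,c} + c.X)\{a,b} + (a.b.0\{a,b})\{b}))\{a,b} + (a.b.0\{a,b})\{b} ⊢ —a→ t1, —b→ t2
  t1 = (b.0\{a,b})\{b} ⊢ ∅
  t2 = ((rec X. b.(X\{b,c} + c.X)\{a,b} + (a.b.0\{a,b})\{b})\{b,c} + c.(rec X. b.(X\{b,c} + c.X)\{a,b} + (a.b.0\{a,b})\{b}))\{a,b} ⊢ —c→ t3
  t3 = (rec X. b.(X\{b,c} + c.X)\{a,b} + (a.b.0\{a,b})\{b})\{a,b} ⊢ ∅
Partition-refinement fixed point:
  B0 = {s0, t0}
  B1 = {s1, s3, t1, t3}
  B2 = {s2, t2}
s0 ∈ B0, t0 ∈ B0 → same block
Bisimilar ⇒ trace-equivalent.

YES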